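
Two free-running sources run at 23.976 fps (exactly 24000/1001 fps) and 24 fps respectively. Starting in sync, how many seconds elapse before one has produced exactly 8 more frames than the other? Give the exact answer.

The gap grows by |24 − 24000/1001| = 24/1001 frames per second.
Time for a 8-frame gap: 8 ÷ (24/1001) = 1001/3 s.

1001/3 seconds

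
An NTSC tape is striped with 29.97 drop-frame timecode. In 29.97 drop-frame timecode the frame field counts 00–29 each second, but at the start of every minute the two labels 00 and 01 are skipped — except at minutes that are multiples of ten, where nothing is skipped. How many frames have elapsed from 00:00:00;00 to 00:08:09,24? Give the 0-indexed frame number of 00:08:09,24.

14678

As if non-drop at 30 labels/s: (0 × 3600 + 8 × 60 + 9) × 30 + 24 = 14694.
Minute boundaries passed: 8; those not divisible by 10: 8 − 0 = 8; dropped labels = 2 × 8 = 16.
Actual frame index = 14694 − 16 = 14678.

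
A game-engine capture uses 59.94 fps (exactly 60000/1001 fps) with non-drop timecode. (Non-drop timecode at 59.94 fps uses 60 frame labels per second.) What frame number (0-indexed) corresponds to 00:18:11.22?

65482

Total seconds to the label: (0 × 3600 + 18 × 60 + 11) = 1091.
Frame index = 1091 × 60 + 22 = 65482.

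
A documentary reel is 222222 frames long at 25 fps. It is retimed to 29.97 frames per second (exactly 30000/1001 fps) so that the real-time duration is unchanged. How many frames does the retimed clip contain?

266400 frames

Target frames = source frames × (target rate / source rate) = 222222 × (30000/1001)/(25) = 222222 × 1200/1001 = 266400.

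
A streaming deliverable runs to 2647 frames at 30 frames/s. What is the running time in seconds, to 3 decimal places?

88.233 seconds

Running time = 2647 × 1/30 = 2647/30 s ≈ 88.233 s.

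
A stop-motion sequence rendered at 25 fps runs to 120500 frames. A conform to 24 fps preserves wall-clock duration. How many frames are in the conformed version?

115680 frames

Target frames = source frames × (target rate / source rate) = 120500 × (24)/(25) = 120500 × 24/25 = 115680.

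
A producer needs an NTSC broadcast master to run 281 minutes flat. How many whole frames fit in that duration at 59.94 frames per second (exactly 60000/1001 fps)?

1010589 frames

281 min = 16860 s.
Frames = 16860 × 60000/1001 = 1011600000/1001 ≈ 1010589.4106.
Complete frames: 1010589.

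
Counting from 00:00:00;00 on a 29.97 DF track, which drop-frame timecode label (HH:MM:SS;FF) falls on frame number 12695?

Each 10-minute DF block holds 10 × 60 × 30 − 9 × 2 = 17982 frames. 12695 ÷ 17982 → 0 full blocks, remainder 12695.
Within the partial block the first minute is 1800 frames and each further minute 1798, so 7 further minute boundaries passed. Total skipped labels = 18 × 0 + 2 × 7 = 14.
Non-drop label index = 12695 + 14 = 12709; at 30 labels/s that is 00:07:03:19, i.e. DF 00:07:03;19.

00:07:03;19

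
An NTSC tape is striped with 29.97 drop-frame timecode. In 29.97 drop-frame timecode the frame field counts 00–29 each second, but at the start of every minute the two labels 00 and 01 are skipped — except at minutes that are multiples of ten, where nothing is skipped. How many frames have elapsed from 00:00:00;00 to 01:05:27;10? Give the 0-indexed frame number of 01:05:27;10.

As if non-drop at 30 labels/s: (1 × 3600 + 5 × 60 + 27) × 30 + 10 = 117820.
Minute boundaries passed: 65; those not divisible by 10: 65 − 6 = 59; dropped labels = 2 × 59 = 118.
Actual frame index = 117820 − 118 = 117702.

117702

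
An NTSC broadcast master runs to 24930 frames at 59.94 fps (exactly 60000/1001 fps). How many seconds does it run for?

Running time = 24930 / (60000/1001) = 415.9155 s.

415.9155 seconds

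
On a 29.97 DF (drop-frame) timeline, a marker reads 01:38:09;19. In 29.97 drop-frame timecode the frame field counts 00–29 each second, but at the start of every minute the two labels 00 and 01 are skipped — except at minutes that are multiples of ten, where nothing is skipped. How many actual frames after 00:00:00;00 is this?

As if non-drop at 30 labels/s: (1 × 3600 + 38 × 60 + 9) × 30 + 19 = 176689.
Minute boundaries passed: 98; those not divisible by 10: 98 − 9 = 89; dropped labels = 2 × 89 = 178.
Actual frame index = 176689 − 178 = 176511.

176511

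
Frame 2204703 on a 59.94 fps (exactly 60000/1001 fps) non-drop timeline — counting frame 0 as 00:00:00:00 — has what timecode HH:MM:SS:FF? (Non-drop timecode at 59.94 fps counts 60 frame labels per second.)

2204703 ÷ 60 = 36745 full seconds, remainder 3 frames.
36745 s = 10 h 12 min 25 s.
Timecode: 10:12:25:03.

10:12:25:03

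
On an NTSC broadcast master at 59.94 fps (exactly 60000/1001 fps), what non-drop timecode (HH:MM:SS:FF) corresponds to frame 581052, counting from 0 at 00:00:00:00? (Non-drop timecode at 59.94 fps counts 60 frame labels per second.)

581052 ÷ 60 = 9684 full seconds, remainder 12 frames.
9684 s = 2 h 41 min 24 s.
Timecode: 02:41:24:12.

02:41:24:12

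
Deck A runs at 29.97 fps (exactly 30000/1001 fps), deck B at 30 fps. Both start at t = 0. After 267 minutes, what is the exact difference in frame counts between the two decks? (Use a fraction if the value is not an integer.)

267 min = 16020 s.
A emits 30000/1001 × 16020 = 480600000/1001 frames; B emits 30 × 16020 = 480600.
Difference = 480600/1001 frames (≈ 480.1199); B is ahead of A.

480600/1001 frames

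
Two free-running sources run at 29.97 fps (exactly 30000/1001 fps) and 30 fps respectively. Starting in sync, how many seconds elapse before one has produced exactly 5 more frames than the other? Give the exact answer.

The gap grows by |30 − 30000/1001| = 30/1001 frames per second.
Time for a 5-frame gap: 5 ÷ (30/1001) = 1001/6 s.

1001/6 seconds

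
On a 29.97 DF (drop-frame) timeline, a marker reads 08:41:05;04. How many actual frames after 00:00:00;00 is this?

937016

Complete 10-minute blocks: 52, each 17982 frames → 935064.
Remaining 1 whole minute in the current block: 1800 + 0 × 1798 = 1800 frames.
Within the current minute: 5 × 30 + 4 − 2 = 152 (labels ;00/;01 skipped at this minute). Total = 935064 + 1800 + 152 = 937016.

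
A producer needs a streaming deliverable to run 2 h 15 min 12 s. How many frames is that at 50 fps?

2 h 15 min 12 s = 8112 s.
Frames = 8112 × 50 = 405600.

405600 frames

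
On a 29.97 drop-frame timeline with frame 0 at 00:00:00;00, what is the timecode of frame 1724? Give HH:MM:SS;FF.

Each 10-minute DF block holds 10 × 60 × 30 − 9 × 2 = 17982 frames. 1724 ÷ 17982 → 0 full blocks, remainder 1724.
Within the partial block the first minute is 1800 frames and each further minute 1798, so 0 further minute boundaries passed. Total skipped labels = 18 × 0 + 2 × 0 = 0.
Non-drop label index = 1724 + 0 = 1724; at 30 labels/s that is 00:00:57:14, i.e. DF 00:00:57;14.

00:00:57;14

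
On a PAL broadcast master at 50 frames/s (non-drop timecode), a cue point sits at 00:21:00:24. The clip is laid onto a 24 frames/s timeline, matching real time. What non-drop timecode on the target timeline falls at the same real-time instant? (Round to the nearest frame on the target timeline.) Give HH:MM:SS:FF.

Source frame index: (0×3600 + 21×60 + 0) × 50 + 24 = 63024.
Real time: 63024 / (50) = 31512/25 s.
Target frame: (31512/25) × (24) = 756288/25 ≈ 30251.520 → 30252.
At 24 labels/s: frame 30252 → 00:21:00:12.

00:21:00:12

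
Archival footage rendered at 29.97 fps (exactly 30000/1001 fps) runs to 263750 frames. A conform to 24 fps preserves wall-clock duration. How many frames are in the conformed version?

Target frames = source frames × (target rate / source rate) = 263750 × (24)/(30000/1001) = 263750 × 1001/1250 = 211211.

211211 frames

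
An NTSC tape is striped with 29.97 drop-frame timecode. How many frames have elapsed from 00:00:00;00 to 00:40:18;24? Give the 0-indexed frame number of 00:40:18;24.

72492

Complete 10-minute blocks: 4, each 17982 frames → 71928.
Remaining 0 whole minutes in the current block: 0 frames.
Within the current minute: 18 × 30 + 24 = 564. Total = 71928 + 0 + 564 = 72492.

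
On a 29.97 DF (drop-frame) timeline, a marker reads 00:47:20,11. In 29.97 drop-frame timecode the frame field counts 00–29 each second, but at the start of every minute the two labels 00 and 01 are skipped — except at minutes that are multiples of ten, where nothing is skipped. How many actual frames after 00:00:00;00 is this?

85125

As if non-drop at 30 labels/s: (0 × 3600 + 47 × 60 + 20) × 30 + 11 = 85211.
Minute boundaries passed: 47; those not divisible by 10: 47 − 4 = 43; dropped labels = 2 × 43 = 86.
Actual frame index = 85211 − 86 = 85125.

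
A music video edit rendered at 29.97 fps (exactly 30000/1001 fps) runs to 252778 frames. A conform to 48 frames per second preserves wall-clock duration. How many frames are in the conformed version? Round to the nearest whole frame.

Frames at target rate = 252778 × (48) / (30000/1001) = 253030778/625 ≈ 404849.245.
Nearest whole frame: 404849.

404849 frames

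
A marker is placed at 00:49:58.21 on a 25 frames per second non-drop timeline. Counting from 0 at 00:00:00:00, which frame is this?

Total seconds to the label: (0 × 3600 + 49 × 60 + 58) = 2998.
Frame index = 2998 × 25 + 21 = 74971.

74971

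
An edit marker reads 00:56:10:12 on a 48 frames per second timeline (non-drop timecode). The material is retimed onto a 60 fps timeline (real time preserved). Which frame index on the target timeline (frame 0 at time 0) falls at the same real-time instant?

frame 202215

Source frame index: (0×3600 + 56×60 + 10) × 48 + 12 = 161772.
Real time: 161772 / (48) = 13481/4 s.
Target frame: (13481/4) × (60) = 202215.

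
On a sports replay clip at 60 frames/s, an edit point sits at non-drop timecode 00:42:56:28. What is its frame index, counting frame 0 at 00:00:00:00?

154588

Total seconds to the label: (0 × 3600 + 42 × 60 + 56) = 2576.
Frame index = 2576 × 60 + 28 = 154588.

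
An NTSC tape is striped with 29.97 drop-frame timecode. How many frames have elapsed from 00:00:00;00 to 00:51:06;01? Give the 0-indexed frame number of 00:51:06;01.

91889

As if non-drop at 30 labels/s: (0 × 3600 + 51 × 60 + 6) × 30 + 1 = 91981.
Minute boundaries passed: 51; those not divisible by 10: 51 − 5 = 46; dropped labels = 2 × 46 = 92.
Actual frame index = 91981 − 92 = 91889.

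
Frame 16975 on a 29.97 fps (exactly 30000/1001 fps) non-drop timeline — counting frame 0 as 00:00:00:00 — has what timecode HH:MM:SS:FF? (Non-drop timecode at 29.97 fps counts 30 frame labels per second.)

16975 ÷ 30 = 565 full seconds, remainder 25 frames.
565 s = 0 h 9 min 25 s.
Timecode: 00:09:25:25.

00:09:25:25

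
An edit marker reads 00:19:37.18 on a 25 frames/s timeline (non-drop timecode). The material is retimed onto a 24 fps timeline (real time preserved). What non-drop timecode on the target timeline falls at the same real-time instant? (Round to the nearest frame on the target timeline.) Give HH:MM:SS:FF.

00:19:37:17

Source frame index: (0×3600 + 19×60 + 37) × 25 + 18 = 29443.
Real time: 29443 / (25) = 29443/25 s.
Target frame: (29443/25) × (24) = 706632/25 ≈ 28265.280 → 28265.
At 24 labels/s: frame 28265 → 00:19:37:17.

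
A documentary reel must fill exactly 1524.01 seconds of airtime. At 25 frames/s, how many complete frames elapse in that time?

38100 frames

Frames = 1524.01 × 25 = 152401/4 ≈ 38100.2500.
Complete frames: 38100.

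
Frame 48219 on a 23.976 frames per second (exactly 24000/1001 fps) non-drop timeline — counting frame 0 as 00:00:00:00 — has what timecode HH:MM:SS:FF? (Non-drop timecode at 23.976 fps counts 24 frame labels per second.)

00:33:29:03

48219 ÷ 24 = 2009 full seconds, remainder 3 frames.
2009 s = 0 h 33 min 29 s.
Timecode: 00:33:29:03.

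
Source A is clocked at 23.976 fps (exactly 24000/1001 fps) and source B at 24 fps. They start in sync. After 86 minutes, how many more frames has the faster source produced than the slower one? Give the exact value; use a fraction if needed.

123840/1001 frames

86 min = 5160 s.
A emits 24000/1001 × 5160 = 123840000/1001 frames; B emits 24 × 5160 = 123840.
Difference = 123840/1001 frames (≈ 123.7163); B is ahead of A.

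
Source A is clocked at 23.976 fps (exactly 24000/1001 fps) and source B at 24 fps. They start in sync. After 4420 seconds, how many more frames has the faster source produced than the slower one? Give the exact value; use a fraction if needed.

8160/77 frames

A emits 24000/1001 × 4420 = 8160000/77 frames; B emits 24 × 4420 = 106080.
Difference = 8160/77 frames (≈ 105.9740); B is ahead of A.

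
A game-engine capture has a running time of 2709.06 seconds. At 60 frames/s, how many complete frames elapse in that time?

162543 frames

Frames = 2709.06 × 60 = 812718/5 ≈ 162543.6000.
Complete frames: 162543.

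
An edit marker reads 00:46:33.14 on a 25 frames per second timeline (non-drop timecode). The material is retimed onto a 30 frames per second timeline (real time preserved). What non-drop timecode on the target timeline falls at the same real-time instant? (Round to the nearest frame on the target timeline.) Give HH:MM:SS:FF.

00:46:33:17

Source frame index: (0×3600 + 46×60 + 33) × 25 + 14 = 69839.
Real time: 69839 / (25) = 69839/25 s.
Target frame: (69839/25) × (30) = 419034/5 ≈ 83806.800 → 83807.
At 30 labels/s: frame 83807 → 00:46:33:17.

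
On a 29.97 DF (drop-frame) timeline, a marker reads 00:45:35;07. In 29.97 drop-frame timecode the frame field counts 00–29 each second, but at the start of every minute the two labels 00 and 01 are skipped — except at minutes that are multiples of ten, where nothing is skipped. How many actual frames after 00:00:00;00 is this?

As if non-drop at 30 labels/s: (0 × 3600 + 45 × 60 + 35) × 30 + 7 = 82057.
Minute boundaries passed: 45; those not divisible by 10: 45 − 4 = 41; dropped labels = 2 × 41 = 82.
Actual frame index = 82057 − 82 = 81975.

81975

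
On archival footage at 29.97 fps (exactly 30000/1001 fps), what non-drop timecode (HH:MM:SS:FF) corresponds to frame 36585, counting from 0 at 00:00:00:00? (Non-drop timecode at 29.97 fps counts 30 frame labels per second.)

00:20:19:15

36585 ÷ 30 = 1219 full seconds, remainder 15 frames.
1219 s = 0 h 20 min 19 s.
Timecode: 00:20:19:15.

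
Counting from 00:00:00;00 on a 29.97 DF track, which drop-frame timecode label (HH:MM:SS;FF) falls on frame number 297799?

Each 10-minute DF block holds 10 × 60 × 30 − 9 × 2 = 17982 frames. 297799 ÷ 17982 → 16 full blocks, remainder 10087.
Within the partial block the first minute is 1800 frames and each further minute 1798, so 5 further minute boundaries passed. Total skipped labels = 18 × 16 + 2 × 5 = 298.
Non-drop label index = 297799 + 298 = 298097; at 30 labels/s that is 02:45:36:17, i.e. DF 02:45:36;17.

02:45:36;17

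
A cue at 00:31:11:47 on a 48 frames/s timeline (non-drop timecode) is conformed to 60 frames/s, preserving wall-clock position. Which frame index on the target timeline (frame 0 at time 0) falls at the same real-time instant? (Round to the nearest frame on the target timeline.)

Source frame index: (0×3600 + 31×60 + 11) × 48 + 47 = 89855.
Real time: 89855 / (48) = 89855/48 s.
Target frame: (89855/48) × (60) = 449275/4 ≈ 112318.750 → 112319.

frame 112319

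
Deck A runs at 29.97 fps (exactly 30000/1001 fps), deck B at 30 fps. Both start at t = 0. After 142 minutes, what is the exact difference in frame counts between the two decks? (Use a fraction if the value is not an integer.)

142 min = 8520 s.
A emits 30000/1001 × 8520 = 255600000/1001 frames; B emits 30 × 8520 = 255600.
Difference = 255600/1001 frames (≈ 255.3447); B is ahead of A.

255600/1001 frames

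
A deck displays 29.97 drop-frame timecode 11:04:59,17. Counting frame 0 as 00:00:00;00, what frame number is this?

1195791

Complete 10-minute blocks: 66, each 17982 frames → 1186812.
Remaining 4 whole minutes in the current block: 1800 + 3 × 1798 = 7194 frames.
Within the current minute: 59 × 30 + 17 − 2 = 1785 (labels ;00/;01 skipped at this minute). Total = 1186812 + 7194 + 1785 = 1195791.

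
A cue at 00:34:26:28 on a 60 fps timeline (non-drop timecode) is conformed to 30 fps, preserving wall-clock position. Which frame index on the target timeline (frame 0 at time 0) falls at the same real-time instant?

frame 61994

Source frame index: (0×3600 + 34×60 + 26) × 60 + 28 = 123988.
Real time: 123988 / (60) = 30997/15 s.
Target frame: (30997/15) × (30) = 61994.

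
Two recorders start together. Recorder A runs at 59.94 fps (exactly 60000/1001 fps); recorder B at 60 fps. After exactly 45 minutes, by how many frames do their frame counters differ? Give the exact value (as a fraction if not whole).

45 min = 2700 s.
A emits 60000/1001 × 2700 = 162000000/1001 frames; B emits 60 × 2700 = 162000.
Difference = 162000/1001 frames (≈ 161.8382); B is ahead of A.

162000/1001 frames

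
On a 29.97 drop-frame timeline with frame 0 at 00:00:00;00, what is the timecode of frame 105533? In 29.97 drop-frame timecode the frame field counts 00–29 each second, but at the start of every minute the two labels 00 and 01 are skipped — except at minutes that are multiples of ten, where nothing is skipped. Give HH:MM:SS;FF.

Ten DF minutes hold 17982 frames, so frame 105533 lies in block 5 (frames 89910–107891) with 15623 frames into that block.
The block's first minute is 1800 frames and the rest 1798 each; 15623 frames reaches minute 8, so 5 × 18 + 8 × 2 = 106 labels have been skipped so far.
Adding those back, label number 105533 + 106 = 105639 at 30 labels/s is 3521 s + 9 f = 0 h 58 min 41 s frame 9, i.e. 00:58:41;09.

00:58:41;09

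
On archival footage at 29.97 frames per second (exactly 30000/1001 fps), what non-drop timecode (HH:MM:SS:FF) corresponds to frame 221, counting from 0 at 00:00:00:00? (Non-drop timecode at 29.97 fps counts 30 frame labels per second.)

221 ÷ 30 = 7 full seconds, remainder 11 frames.
7 s = 0 h 0 min 7 s.
Timecode: 00:00:07:11.

00:00:07:11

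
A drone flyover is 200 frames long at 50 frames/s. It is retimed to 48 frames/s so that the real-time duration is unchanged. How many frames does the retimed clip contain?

Target frames = source frames × (target rate / source rate) = 200 × (48)/(50) = 200 × 24/25 = 192.

192 frames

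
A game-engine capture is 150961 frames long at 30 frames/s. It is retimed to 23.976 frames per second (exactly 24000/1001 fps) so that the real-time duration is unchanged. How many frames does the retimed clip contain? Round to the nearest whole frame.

120648 frames

Frames at target rate = 150961 × (24000/1001) / (30) = 120768800/1001 ≈ 120648.152.
Nearest whole frame: 120648.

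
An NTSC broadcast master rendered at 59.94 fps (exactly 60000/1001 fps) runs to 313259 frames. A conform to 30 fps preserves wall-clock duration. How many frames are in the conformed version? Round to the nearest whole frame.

156786 frames

Frames at target rate = 313259 × (30) / (60000/1001) = 313572259/2000 ≈ 156786.130.
Nearest whole frame: 156786.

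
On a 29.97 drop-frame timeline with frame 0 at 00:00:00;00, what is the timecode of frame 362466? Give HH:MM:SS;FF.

03:21:34;08

Ten DF minutes hold 17982 frames, so frame 362466 lies in block 20 (frames 359640–377621) with 2826 frames into that block.
The block's first minute is 1800 frames and the rest 1798 each; 2826 frames reaches minute 1, so 20 × 18 + 1 × 2 = 362 labels have been skipped so far.
Adding those back, label number 362466 + 362 = 362828 at 30 labels/s is 12094 s + 8 f = 3 h 21 min 34 s frame 8, i.e. 03:21:34;08.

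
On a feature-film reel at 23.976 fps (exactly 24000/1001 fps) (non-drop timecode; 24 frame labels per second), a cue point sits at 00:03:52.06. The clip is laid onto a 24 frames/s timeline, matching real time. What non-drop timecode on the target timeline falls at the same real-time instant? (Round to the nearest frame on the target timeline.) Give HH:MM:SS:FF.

Source frame index: (0×3600 + 3×60 + 52) × 24 + 6 = 5574.
Real time: 5574 / (24000/1001) = 929929/4000 s.
Target frame: (929929/4000) × (24) = 2789787/500 ≈ 5579.574 → 5580.
At 24 labels/s: frame 5580 → 00:03:52:12.

00:03:52:12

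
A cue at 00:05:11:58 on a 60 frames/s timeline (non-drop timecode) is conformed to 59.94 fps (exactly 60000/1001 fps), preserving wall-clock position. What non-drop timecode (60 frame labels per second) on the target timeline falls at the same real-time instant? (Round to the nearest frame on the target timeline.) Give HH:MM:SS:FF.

Source frame index: (0×3600 + 5×60 + 11) × 60 + 58 = 18718.
Real time: 18718 / (60) = 9359/30 s.
Target frame: (9359/30) × (60000/1001) = 2674000/143 ≈ 18699.301 → 18699.
At 60 labels/s: frame 18699 → 00:05:11:39.

00:05:11:39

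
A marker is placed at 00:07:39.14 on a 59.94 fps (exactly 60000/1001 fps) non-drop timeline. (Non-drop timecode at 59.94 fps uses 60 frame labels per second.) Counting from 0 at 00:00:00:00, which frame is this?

Total seconds to the label: (0 × 3600 + 7 × 60 + 39) = 459.
Frame index = 459 × 60 + 14 = 27554.

frame 27554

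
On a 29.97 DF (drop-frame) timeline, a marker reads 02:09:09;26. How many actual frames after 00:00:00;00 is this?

232262

As if non-drop at 30 labels/s: (2 × 3600 + 9 × 60 + 9) × 30 + 26 = 232496.
Minute boundaries passed: 129; those not divisible by 10: 129 − 12 = 117; dropped labels = 2 × 117 = 234.
Actual frame index = 232496 − 234 = 232262.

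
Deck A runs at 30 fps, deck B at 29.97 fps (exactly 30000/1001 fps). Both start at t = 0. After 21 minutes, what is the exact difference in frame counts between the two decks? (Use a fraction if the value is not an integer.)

21 min = 1260 s.
A emits 30 × 1260 = 37800 frames; B emits 30000/1001 × 1260 = 5400000/143.
Difference = 5400/143 frames (≈ 37.7622); B is behind A.

5400/143 frames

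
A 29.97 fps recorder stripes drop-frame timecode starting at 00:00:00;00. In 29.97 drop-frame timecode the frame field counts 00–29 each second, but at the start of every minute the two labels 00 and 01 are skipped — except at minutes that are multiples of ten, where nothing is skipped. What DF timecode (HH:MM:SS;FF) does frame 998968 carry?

Each 10-minute DF block holds 10 × 60 × 30 − 9 × 2 = 17982 frames. 998968 ÷ 17982 → 55 full blocks, remainder 9958.
Within the partial block the first minute is 1800 frames and each further minute 1798, so 5 further minute boundaries passed. Total skipped labels = 18 × 55 + 2 × 5 = 1000.
Non-drop label index = 998968 + 1000 = 999968; at 30 labels/s that is 09:15:32:08, i.e. DF 09:15:32;08.

09:15:32;08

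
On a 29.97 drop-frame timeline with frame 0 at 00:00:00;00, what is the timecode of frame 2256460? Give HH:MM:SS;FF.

20:54:50;18

Each 10-minute DF block holds 10 × 60 × 30 − 9 × 2 = 17982 frames. 2256460 ÷ 17982 → 125 full blocks, remainder 8710.
Within the partial block the first minute is 1800 frames and each further minute 1798, so 4 further minute boundaries passed. Total skipped labels = 18 × 125 + 2 × 4 = 2258.
Non-drop label index = 2256460 + 2258 = 2258718; at 30 labels/s that is 20:54:50:18, i.e. DF 20:54:50;18.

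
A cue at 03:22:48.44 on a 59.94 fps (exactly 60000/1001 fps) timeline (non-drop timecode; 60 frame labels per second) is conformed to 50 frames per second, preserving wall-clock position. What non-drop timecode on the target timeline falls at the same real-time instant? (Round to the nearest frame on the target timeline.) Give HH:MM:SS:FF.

03:23:00:45

Source frame index: (3×3600 + 22×60 + 48) × 60 + 44 = 730124.
Real time: 730124 / (60000/1001) = 182713531/15000 s.
Target frame: (182713531/15000) × (50) = 182713531/300 ≈ 609045.103 → 609045.
At 50 labels/s: frame 609045 → 03:23:00:45.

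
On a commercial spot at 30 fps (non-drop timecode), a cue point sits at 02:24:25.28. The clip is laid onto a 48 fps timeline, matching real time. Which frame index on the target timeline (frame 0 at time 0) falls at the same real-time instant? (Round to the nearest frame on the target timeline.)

Source frame index: (2×3600 + 24×60 + 25) × 30 + 28 = 259978.
Real time: 259978 / (30) = 129989/15 s.
Target frame: (129989/15) × (48) = 2079824/5 ≈ 415964.800 → 415965.

frame 415965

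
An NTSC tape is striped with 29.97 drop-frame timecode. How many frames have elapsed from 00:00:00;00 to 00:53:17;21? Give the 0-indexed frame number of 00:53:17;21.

As if non-drop at 30 labels/s: (0 × 3600 + 53 × 60 + 17) × 30 + 21 = 95931.
Minute boundaries passed: 53; those not divisible by 10: 53 − 5 = 48; dropped labels = 2 × 48 = 96.
Actual frame index = 95931 − 96 = 95835.

95835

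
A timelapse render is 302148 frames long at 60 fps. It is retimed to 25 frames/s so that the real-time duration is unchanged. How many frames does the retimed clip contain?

Target frames = source frames × (target rate / source rate) = 302148 × (25)/(60) = 302148 × 5/12 = 125895.

125895 frames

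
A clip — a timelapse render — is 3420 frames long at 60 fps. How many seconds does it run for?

57 seconds

Running time = 3420 / (60) = 57 s.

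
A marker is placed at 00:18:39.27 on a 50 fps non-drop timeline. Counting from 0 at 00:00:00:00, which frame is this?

Total seconds to the label: (0 × 3600 + 18 × 60 + 39) = 1119.
Frame index = 1119 × 50 + 27 = 55977.

frame 55977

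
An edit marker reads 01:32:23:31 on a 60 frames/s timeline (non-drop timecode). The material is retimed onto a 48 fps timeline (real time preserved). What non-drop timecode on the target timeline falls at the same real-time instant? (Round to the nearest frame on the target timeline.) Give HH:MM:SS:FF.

01:32:23:25

Source frame index: (1×3600 + 32×60 + 23) × 60 + 31 = 332611.
Real time: 332611 / (60) = 332611/60 s.
Target frame: (332611/60) × (48) = 1330444/5 ≈ 266088.800 → 266089.
At 48 labels/s: frame 266089 → 01:32:23:25.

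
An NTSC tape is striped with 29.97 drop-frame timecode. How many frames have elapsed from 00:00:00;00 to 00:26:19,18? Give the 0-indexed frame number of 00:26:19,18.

Complete 10-minute blocks: 2, each 17982 frames → 35964.
Remaining 6 whole minutes in the current block: 1800 + 5 × 1798 = 10790 frames.
Within the current minute: 19 × 30 + 18 − 2 = 586 (labels ;00/;01 skipped at this minute). Total = 35964 + 10790 + 586 = 47340.

47340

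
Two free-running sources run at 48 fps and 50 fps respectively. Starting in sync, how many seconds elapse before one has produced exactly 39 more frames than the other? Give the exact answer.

19.5 seconds

The gap grows by |50 − 48| = 2 frames per second.
Time for a 39-frame gap: 39 ÷ (2) = 19.5 s.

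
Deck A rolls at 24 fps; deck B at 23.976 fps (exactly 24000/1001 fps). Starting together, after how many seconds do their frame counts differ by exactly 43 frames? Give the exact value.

43043/24 seconds

The gap grows by |24000/1001 − 24| = 24/1001 frames per second.
Time for a 43-frame gap: 43 ÷ (24/1001) = 43043/24 s.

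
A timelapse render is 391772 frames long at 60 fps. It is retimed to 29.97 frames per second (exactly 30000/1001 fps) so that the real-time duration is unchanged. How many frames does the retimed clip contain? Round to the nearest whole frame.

195690 frames

Frames at target rate = 391772 × (30000/1001) / (60) = 195886000/1001 ≈ 195690.310.
Nearest whole frame: 195690.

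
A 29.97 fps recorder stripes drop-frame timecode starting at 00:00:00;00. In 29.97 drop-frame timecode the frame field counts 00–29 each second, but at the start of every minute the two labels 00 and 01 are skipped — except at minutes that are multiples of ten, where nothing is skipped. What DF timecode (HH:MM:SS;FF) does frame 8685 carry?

00:04:49;23

Each 10-minute DF block holds 10 × 60 × 30 − 9 × 2 = 17982 frames. 8685 ÷ 17982 → 0 full blocks, remainder 8685.
Within the partial block the first minute is 1800 frames and each further minute 1798, so 4 further minute boundaries passed. Total skipped labels = 18 × 0 + 2 × 4 = 8.
Non-drop label index = 8685 + 8 = 8693; at 30 labels/s that is 00:04:49:23, i.e. DF 00:04:49;23.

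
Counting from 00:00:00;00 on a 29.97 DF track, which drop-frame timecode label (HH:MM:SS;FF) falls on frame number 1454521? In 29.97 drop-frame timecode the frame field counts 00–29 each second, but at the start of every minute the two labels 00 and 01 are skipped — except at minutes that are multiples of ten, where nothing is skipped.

Ten DF minutes hold 17982 frames, so frame 1454521 lies in block 80 (frames 1438560–1456541) with 15961 frames into that block.
The block's first minute is 1800 frames and the rest 1798 each; 15961 frames reaches minute 8, so 80 × 18 + 8 × 2 = 1456 labels have been skipped so far.
Adding those back, label number 1454521 + 1456 = 1455977 at 30 labels/s is 48532 s + 17 f = 13 h 28 min 52 s frame 17, i.e. 13:28:52;17.

13:28:52;17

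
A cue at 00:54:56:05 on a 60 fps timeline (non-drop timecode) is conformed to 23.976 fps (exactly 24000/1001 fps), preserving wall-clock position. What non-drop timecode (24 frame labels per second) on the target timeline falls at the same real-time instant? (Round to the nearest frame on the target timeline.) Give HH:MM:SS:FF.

00:54:52:19

Source frame index: (0×3600 + 54×60 + 56) × 60 + 5 = 197765.
Real time: 197765 / (60) = 39553/12 s.
Target frame: (39553/12) × (24000/1001) = 79106000/1001 ≈ 79026.973 → 79027.
At 24 labels/s: frame 79027 → 00:54:52:19.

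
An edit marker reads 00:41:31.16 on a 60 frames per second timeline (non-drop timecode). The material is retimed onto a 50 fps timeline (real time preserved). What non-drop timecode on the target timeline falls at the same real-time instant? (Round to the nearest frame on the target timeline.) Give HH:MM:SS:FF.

00:41:31:13

Source frame index: (0×3600 + 41×60 + 31) × 60 + 16 = 149476.
Real time: 149476 / (60) = 37369/15 s.
Target frame: (37369/15) × (50) = 373690/3 ≈ 124563.333 → 124563.
At 50 labels/s: frame 124563 → 00:41:31:13.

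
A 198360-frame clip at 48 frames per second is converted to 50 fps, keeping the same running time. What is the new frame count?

206625 frames

Target frames = source frames × (target rate / source rate) = 198360 × (50)/(48) = 198360 × 25/24 = 206625.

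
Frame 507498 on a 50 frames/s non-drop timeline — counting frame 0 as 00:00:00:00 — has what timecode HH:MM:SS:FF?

507498 ÷ 50 = 10149 full seconds, remainder 48 frames.
10149 s = 2 h 49 min 9 s.
Timecode: 02:49:09:48.

02:49:09:48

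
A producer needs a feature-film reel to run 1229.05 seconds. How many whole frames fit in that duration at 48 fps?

Frames = 1229.05 × 48 = 294972/5 ≈ 58994.4000.
Complete frames: 58994.

58994 frames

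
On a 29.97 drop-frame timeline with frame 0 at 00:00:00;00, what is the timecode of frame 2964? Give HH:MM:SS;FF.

00:01:38;26

Each 10-minute DF block holds 10 × 60 × 30 − 9 × 2 = 17982 frames. 2964 ÷ 17982 → 0 full blocks, remainder 2964.
Within the partial block the first minute is 1800 frames and each further minute 1798, so 1 further minute boundary passed. Total skipped labels = 18 × 0 + 2 × 1 = 2.
Non-drop label index = 2964 + 2 = 2966; at 30 labels/s that is 00:01:38:26, i.e. DF 00:01:38;26.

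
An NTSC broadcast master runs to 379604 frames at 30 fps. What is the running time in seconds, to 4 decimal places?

12653.4667 seconds

Running time = 379604 × 1/30 = 189802/15 s ≈ 12653.4667 s.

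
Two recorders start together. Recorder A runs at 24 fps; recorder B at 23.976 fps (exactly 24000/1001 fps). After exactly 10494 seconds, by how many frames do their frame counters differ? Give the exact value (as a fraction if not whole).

22896/91 frames

A emits 24 × 10494 = 251856 frames; B emits 24000/1001 × 10494 = 22896000/91.
Difference = 22896/91 frames (≈ 251.6044); B is behind A.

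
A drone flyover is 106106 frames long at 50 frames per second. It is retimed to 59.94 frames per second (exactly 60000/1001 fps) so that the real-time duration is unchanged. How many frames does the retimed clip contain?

Target frames = source frames × (target rate / source rate) = 106106 × (60000/1001)/(50) = 106106 × 1200/1001 = 127200.

127200 frames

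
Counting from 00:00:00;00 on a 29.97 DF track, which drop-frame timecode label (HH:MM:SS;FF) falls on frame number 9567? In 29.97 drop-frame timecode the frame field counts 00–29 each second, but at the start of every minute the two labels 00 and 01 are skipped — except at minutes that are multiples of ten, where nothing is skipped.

Each 10-minute DF block holds 10 × 60 × 30 − 9 × 2 = 17982 frames. 9567 ÷ 17982 → 0 full blocks, remainder 9567.
Within the partial block the first minute is 1800 frames and each further minute 1798, so 5 further minute boundaries passed. Total skipped labels = 18 × 0 + 2 × 5 = 10.
Non-drop label index = 9567 + 10 = 9577; at 30 labels/s that is 00:05:19:07, i.e. DF 00:05:19;07.

00:05:19;07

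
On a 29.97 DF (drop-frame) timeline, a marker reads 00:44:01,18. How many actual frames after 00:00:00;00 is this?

79168

As if non-drop at 30 labels/s: (0 × 3600 + 44 × 60 + 1) × 30 + 18 = 79248.
Minute boundaries passed: 44; those not divisible by 10: 44 − 4 = 40; dropped labels = 2 × 40 = 80.
Actual frame index = 79248 − 80 = 79168.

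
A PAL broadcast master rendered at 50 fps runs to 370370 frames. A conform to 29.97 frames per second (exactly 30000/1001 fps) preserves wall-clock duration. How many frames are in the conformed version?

Target frames = source frames × (target rate / source rate) = 370370 × (30000/1001)/(50) = 370370 × 600/1001 = 222000.

222000 frames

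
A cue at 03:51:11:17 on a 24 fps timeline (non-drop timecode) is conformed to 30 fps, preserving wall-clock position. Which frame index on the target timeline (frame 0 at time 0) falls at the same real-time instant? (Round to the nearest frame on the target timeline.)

frame 416151

Source frame index: (3×3600 + 51×60 + 11) × 24 + 17 = 332921.
Real time: 332921 / (24) = 332921/24 s.
Target frame: (332921/24) × (30) = 1664605/4 ≈ 416151.250 → 416151.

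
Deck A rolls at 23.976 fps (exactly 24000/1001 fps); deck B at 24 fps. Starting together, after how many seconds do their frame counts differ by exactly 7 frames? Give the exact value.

7007/24 seconds

The gap grows by |24 − 24000/1001| = 24/1001 frames per second.
Time for a 7-frame gap: 7 ÷ (24/1001) = 7007/24 s.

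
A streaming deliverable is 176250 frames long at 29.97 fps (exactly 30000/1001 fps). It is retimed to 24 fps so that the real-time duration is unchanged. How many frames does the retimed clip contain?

Target frames = source frames × (target rate / source rate) = 176250 × (24)/(30000/1001) = 176250 × 1001/1250 = 141141.

141141 frames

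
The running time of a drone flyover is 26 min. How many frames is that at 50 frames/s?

78000 frames

26 min = 1560 s.
Frames = 1560 × 50 = 78000.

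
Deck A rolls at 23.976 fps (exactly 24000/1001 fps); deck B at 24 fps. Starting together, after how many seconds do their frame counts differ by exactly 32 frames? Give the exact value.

4004/3 seconds

The gap grows by |24 − 24000/1001| = 24/1001 frames per second.
Time for a 32-frame gap: 32 ÷ (24/1001) = 4004/3 s.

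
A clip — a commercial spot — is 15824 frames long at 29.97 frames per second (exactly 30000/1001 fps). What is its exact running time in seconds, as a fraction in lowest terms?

Running time = 15824 ÷ (30000/1001) = 15824 × 1001/30000 = 989989/1875 s.

989989/1875 seconds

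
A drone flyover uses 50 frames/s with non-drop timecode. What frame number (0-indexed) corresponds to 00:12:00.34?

Total seconds to the label: (0 × 3600 + 12 × 60 + 0) = 720.
Frame index = 720 × 50 + 34 = 36034.

36034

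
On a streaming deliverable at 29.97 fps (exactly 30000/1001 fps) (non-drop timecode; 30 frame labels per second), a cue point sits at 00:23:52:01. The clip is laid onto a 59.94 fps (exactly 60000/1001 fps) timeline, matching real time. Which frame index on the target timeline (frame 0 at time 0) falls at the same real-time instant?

frame 85922

Source frame index: (0×3600 + 23×60 + 52) × 30 + 1 = 42961.
Real time: 42961 / (30000/1001) = 43003961/30000 s.
Target frame: (43003961/30000) × (60000/1001) = 85922.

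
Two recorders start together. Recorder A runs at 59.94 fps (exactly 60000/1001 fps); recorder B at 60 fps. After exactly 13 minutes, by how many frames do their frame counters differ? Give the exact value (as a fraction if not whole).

13 min = 780 s.
A emits 60000/1001 × 780 = 3600000/77 frames; B emits 60 × 780 = 46800.
Difference = 3600/77 frames (≈ 46.7532); B is ahead of A.

3600/77 frames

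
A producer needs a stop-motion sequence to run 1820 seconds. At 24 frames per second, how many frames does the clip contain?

Frames = 1820 × 24 = 43680.

43680 frames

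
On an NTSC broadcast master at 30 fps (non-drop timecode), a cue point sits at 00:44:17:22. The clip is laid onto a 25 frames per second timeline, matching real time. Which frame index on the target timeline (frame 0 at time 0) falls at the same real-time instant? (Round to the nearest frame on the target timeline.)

Source frame index: (0×3600 + 44×60 + 17) × 30 + 22 = 79732.
Real time: 79732 / (30) = 39866/15 s.
Target frame: (39866/15) × (25) = 199330/3 ≈ 66443.333 → 66443.

frame 66443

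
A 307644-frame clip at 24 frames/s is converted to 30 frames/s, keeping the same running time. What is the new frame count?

384555 frames

Target frames = source frames × (target rate / source rate) = 307644 × (30)/(24) = 307644 × 5/4 = 384555.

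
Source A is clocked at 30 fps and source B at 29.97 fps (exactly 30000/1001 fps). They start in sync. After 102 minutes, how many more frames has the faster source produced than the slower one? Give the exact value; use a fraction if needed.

102 min = 6120 s.
A emits 30 × 6120 = 183600 frames; B emits 30000/1001 × 6120 = 183600000/1001.
Difference = 183600/1001 frames (≈ 183.4166); B is behind A.

183600/1001 frames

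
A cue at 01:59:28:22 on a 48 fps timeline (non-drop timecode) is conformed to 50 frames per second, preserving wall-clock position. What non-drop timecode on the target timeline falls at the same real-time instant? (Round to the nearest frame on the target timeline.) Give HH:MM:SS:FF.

01:59:28:23

Source frame index: (1×3600 + 59×60 + 28) × 48 + 22 = 344086.
Real time: 344086 / (48) = 172043/24 s.
Target frame: (172043/24) × (50) = 4301075/12 ≈ 358422.917 → 358423.
At 50 labels/s: frame 358423 → 01:59:28:23.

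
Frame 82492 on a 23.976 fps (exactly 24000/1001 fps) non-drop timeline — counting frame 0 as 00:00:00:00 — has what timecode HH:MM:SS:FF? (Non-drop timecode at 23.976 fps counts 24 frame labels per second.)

00:57:17:04

82492 ÷ 24 = 3437 full seconds, remainder 4 frames.
3437 s = 0 h 57 min 17 s.
Timecode: 00:57:17:04.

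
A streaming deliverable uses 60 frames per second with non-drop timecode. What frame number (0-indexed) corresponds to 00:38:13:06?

frame 137586

Total seconds to the label: (0 × 3600 + 38 × 60 + 13) = 2293.
Frame index = 2293 × 60 + 6 = 137586.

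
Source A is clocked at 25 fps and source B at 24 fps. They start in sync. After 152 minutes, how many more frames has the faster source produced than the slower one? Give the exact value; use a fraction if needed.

152 min = 9120 s.
A emits 25 × 9120 = 228000 frames; B emits 24 × 9120 = 218880.
Difference = 9120 frames; B is behind A.

9120 frames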